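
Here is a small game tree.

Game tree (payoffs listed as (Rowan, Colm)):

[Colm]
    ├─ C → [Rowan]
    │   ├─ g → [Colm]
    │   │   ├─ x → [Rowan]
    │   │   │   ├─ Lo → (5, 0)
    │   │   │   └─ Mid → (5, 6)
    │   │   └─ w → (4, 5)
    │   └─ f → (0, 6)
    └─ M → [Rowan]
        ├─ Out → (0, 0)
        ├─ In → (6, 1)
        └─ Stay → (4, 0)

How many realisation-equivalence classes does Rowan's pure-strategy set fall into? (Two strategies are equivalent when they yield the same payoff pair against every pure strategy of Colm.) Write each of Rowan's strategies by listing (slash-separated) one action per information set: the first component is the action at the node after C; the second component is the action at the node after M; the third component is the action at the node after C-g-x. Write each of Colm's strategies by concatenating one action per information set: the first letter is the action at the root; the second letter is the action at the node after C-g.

9

Rowan has 12 pure strategies: g/Out/Lo, g/Out/Mid, g/In/Lo, g/In/Mid, g/Stay/Lo, g/Stay/Mid, f/Out/Lo, f/Out/Mid, f/In/Lo, f/In/Mid, f/Stay/Lo, f/Stay/Mid. Columns: Cx, Cw, Mx, Mw.
{g/Out/Lo} → row (5,0) (4,5) (0,0) (0,0)
{g/Out/Mid} → row (5,6) (4,5) (0,0) (0,0)
{g/In/Lo} → row (5,0) (4,5) (6,1) (6,1)
{g/In/Mid} → row (5,6) (4,5) (6,1) (6,1)
{g/Stay/Lo} → row (5,0) (4,5) (4,0) (4,0)
{g/Stay/Mid} → row (5,6) (4,5) (4,0) (4,0)
{f/Out/Lo, f/Out/Mid} → row (0,6) (0,6) (0,0) (0,0)
{f/In/Lo, f/In/Mid} → row (0,6) (0,6) (6,1) (6,1)
{f/Stay/Lo, f/Stay/Mid} → row (0,6) (0,6) (4,0) (4,0)
That's 9 distinct rows out of 12 strategies.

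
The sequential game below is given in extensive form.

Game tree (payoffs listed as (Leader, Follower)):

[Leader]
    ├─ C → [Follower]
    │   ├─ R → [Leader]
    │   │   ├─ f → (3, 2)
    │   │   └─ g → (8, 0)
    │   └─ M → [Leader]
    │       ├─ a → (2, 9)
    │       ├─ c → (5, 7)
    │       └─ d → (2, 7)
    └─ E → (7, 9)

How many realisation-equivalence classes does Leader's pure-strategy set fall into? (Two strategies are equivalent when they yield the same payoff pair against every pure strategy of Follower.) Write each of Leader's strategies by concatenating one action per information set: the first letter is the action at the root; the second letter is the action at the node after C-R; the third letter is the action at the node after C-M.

Leader has 12 pure strategies: Cfa, Cfc, Cfd, Cga, Cgc, Cgd, Efa, Efc, Efd, Ega, Egc, Egd. Columns: R, M.
{Cfa} → row (3,2) (2,9)
{Cfc} → row (3,2) (5,7)
{Cfd} → row (3,2) (2,7)
{Cga} → row (8,0) (2,9)
{Cgc} → row (8,0) (5,7)
{Cgd} → row (8,0) (2,7)
{Efa, Efc, Efd, Ega, Egc, Egd} → row (7,9) (7,9)
That's 7 distinct rows out of 12 strategies.

7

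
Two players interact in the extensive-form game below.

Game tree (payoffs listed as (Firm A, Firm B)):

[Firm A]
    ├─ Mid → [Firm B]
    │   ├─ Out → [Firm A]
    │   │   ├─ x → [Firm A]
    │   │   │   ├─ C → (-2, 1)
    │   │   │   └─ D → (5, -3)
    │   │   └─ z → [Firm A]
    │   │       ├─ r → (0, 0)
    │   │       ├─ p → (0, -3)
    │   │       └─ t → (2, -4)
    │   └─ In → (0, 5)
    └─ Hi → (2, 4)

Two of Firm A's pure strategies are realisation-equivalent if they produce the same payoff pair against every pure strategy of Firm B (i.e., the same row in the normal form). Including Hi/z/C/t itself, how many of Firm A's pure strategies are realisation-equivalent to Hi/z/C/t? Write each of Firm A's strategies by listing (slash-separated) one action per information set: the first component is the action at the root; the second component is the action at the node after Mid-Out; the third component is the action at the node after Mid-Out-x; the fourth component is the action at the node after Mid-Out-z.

Row for Hi/z/C/t (columns Out, In): (2,4) (2,4).
Under Hi/z/C/t, Firm A's choice at the node after Mid-Out and at the node after Mid-Out-x and at the node after Mid-Out-z can never be reached regardless of what Firm B does, so varying those choices leaves every outcome unchanged.
Holding the reachable choices fixed and varying the unreachable ones freely already gives 2 × 2 × 3 = 12 equivalent strategies.
No other strategy reproduces this row, so those 12 are the full class: Hi/x/C/r, Hi/x/C/p, Hi/x/C/t, Hi/x/D/r, Hi/x/D/p, Hi/x/D/t, Hi/z/C/r, Hi/z/C/p, Hi/z/C/t, Hi/z/D/r, Hi/z/D/p, Hi/z/D/t.

12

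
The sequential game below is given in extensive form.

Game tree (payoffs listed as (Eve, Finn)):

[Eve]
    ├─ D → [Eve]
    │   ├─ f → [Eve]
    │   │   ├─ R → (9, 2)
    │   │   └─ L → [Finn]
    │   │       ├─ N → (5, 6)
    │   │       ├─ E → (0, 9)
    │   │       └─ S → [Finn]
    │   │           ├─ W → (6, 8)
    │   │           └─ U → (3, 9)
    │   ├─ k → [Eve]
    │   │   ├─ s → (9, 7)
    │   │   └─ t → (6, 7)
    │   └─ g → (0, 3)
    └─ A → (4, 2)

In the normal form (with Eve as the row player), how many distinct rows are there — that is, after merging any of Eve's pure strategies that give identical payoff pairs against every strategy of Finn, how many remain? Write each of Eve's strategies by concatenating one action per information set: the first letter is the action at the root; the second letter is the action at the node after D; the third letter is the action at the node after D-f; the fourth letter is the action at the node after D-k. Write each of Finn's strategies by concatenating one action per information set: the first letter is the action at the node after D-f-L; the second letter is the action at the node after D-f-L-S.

Eve has 24 pure strategies: DfRs, DfRt, DfLs, DfLt, DkRs, DkRt, DkLs, DkLt, DgRs, DgRt, DgLs, DgLt, AfRs, AfRt, AfLs, AfLt, AkRs, AkRt, AkLs, AkLt, AgRs, AgRt, AgLs, AgLt. Columns: NW, NU, EW, EU, SW, SU.
{DfRs, DfRt} → row (9,2) (9,2) (9,2) (9,2) (9,2) (9,2)
{DfLs, DfLt} → row (5,6) (5,6) (0,9) (0,9) (6,8) (3,9)
{DkRs, DkLs} → row (9,7) (9,7) (9,7) (9,7) (9,7) (9,7)
{DkRt, DkLt} → row (6,7) (6,7) (6,7) (6,7) (6,7) (6,7)
{DgRs, DgRt, DgLs, DgLt} → row (0,3) (0,3) (0,3) (0,3) (0,3) (0,3)
{AfRs, AfRt, AfLs, AfLt, AkRs, AkRt, AkLs, AkLt, AgRs, AgRt, AgLs, AgLt} → row (4,2) (4,2) (4,2) (4,2) (4,2) (4,2)
That's 6 distinct rows out of 24 strategies.

6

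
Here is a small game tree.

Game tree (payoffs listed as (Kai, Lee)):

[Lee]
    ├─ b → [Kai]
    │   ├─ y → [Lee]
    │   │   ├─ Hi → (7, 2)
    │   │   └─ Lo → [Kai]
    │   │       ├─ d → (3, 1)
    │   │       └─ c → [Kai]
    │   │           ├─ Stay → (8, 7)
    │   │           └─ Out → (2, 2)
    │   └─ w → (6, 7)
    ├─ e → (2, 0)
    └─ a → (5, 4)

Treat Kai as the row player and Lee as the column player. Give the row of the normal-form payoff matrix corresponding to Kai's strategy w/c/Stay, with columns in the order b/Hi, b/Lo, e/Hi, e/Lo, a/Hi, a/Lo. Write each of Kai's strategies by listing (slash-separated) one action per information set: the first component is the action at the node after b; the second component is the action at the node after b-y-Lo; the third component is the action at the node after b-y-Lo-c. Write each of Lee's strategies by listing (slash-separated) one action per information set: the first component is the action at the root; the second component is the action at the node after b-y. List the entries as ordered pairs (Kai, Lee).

(6,7) (6,7) (2,0) (2,0) (5,4) (5,4)

vs b/Hi: Lee plays b → Kai plays w at [b] → (6, 7)
vs b/Lo: Lee plays b → Kai plays w at [b] → (6, 7)
vs e/Hi: Lee plays e → (2, 0)
vs e/Lo: Lee plays e → (2, 0)
vs a/Hi: Lee plays a → (5, 4)
vs a/Lo: Lee plays a → (5, 4)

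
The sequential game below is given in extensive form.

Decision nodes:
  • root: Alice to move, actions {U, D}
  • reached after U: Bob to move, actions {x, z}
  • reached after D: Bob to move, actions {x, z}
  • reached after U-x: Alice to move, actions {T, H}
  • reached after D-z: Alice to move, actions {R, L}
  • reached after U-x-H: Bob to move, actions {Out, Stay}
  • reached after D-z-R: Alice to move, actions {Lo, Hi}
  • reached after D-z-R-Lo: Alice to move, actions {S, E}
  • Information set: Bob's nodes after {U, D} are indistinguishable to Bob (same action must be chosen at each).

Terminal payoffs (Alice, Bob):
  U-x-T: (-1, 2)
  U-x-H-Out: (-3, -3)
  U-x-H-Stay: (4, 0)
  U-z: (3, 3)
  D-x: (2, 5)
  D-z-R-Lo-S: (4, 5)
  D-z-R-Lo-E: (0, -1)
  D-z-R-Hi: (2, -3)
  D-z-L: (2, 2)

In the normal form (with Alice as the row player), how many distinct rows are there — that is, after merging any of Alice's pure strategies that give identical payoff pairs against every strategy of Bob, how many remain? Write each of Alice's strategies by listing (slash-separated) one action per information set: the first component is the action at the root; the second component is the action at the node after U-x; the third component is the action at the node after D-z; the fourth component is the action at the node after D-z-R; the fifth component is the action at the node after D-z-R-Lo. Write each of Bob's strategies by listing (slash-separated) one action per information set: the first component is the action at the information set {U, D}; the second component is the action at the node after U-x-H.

Alice has 32 pure strategies: U/T/R/Lo/S, U/T/R/Lo/E, U/T/R/Hi/S, U/T/R/Hi/E, U/T/L/Lo/S, U/T/L/Lo/E, U/T/L/Hi/S, U/T/L/Hi/E, U/H/R/Lo/S, U/H/R/Lo/E, U/H/R/Hi/S, U/H/R/Hi/E, U/H/L/Lo/S, U/H/L/Lo/E, U/H/L/Hi/S, U/H/L/Hi/E, D/T/R/Lo/S, D/T/R/Lo/E, D/T/R/Hi/S, D/T/R/Hi/E, D/T/L/Lo/S, D/T/L/Lo/E, D/T/L/Hi/S, D/T/L/Hi/E, D/H/R/Lo/S, D/H/R/Lo/E, D/H/R/Hi/S, D/H/R/Hi/E, D/H/L/Lo/S, D/H/L/Lo/E, D/H/L/Hi/S, D/H/L/Hi/E. Columns: x/Out, x/Stay, z/Out, z/Stay.
{U/T/R/Lo/S, U/T/R/Lo/E, U/T/R/Hi/S, U/T/R/Hi/E, U/T/L/Lo/S, U/T/L/Lo/E, U/T/L/Hi/S, U/T/L/Hi/E} → row (-1,2) (-1,2) (3,3) (3,3)
{U/H/R/Lo/S, U/H/R/Lo/E, U/H/R/Hi/S, U/H/R/Hi/E, U/H/L/Lo/S, U/H/L/Lo/E, U/H/L/Hi/S, U/H/L/Hi/E} → row (-3,-3) (4,0) (3,3) (3,3)
{D/T/R/Lo/S, D/H/R/Lo/S} → row (2,5) (2,5) (4,5) (4,5)
{D/T/R/Lo/E, D/H/R/Lo/E} → row (2,5) (2,5) (0,-1) (0,-1)
{D/T/R/Hi/S, D/T/R/Hi/E, D/H/R/Hi/S, D/H/R/Hi/E} → row (2,5) (2,5) (2,-3) (2,-3)
{D/T/L/Lo/S, D/T/L/Lo/E, D/T/L/Hi/S, D/T/L/Hi/E, D/H/L/Lo/S, D/H/L/Lo/E, D/H/L/Hi/S, D/H/L/Hi/E} → row (2,5) (2,5) (2,2) (2,2)
That's 6 distinct rows out of 32 strategies.

6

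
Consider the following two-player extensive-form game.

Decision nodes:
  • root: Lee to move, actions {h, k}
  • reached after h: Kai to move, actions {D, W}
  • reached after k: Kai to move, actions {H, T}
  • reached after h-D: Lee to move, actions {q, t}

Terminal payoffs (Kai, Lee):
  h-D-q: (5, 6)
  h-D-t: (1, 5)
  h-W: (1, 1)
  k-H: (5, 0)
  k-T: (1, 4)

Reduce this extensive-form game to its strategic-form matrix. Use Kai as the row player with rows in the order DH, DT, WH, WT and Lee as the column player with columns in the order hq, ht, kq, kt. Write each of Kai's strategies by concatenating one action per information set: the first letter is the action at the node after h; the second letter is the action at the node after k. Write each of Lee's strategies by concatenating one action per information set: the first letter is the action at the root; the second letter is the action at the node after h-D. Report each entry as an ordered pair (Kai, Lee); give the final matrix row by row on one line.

           hq       ht       kq       kt
  DH    (5,6)    (1,5)    (5,0)    (5,0)
  DT    (5,6)    (1,5)    (1,4)    (1,4)
  WH    (1,1)    (1,1)    (5,0)    (5,0)
  WT    (1,1)    (1,1)    (1,4)    (1,4)

DH: (5,6) (1,5) (5,0) (5,0) | DT: (5,6) (1,5) (1,4) (1,4) | WH: (1,1) (1,1) (5,0) (5,0) | WT: (1,1) (1,1) (1,4) (1,4)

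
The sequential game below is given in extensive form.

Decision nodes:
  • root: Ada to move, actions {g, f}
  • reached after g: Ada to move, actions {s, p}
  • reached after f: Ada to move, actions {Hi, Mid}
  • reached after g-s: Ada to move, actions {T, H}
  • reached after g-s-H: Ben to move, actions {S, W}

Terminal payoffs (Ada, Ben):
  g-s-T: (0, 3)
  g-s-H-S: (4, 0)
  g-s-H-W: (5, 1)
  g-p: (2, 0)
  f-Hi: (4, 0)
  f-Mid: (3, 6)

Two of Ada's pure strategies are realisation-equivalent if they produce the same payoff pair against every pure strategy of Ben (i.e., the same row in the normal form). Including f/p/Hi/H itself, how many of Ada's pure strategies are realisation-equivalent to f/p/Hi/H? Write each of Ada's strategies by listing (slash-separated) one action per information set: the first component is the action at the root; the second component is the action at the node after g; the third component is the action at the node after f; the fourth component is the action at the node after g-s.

4

Row for f/p/Hi/H (columns S, W): (4,0) (4,0).
Under f/p/Hi/H, Ada's choice at the node after g and at the node after g-s can never be reached regardless of what Ben does, so varying those choices leaves every outcome unchanged.
Holding the reachable choices fixed and varying the unreachable ones freely already gives 2 × 2 = 4 equivalent strategies.
No other strategy reproduces this row, so those 4 are the full class: f/s/Hi/T, f/s/Hi/H, f/p/Hi/T, f/p/Hi/H.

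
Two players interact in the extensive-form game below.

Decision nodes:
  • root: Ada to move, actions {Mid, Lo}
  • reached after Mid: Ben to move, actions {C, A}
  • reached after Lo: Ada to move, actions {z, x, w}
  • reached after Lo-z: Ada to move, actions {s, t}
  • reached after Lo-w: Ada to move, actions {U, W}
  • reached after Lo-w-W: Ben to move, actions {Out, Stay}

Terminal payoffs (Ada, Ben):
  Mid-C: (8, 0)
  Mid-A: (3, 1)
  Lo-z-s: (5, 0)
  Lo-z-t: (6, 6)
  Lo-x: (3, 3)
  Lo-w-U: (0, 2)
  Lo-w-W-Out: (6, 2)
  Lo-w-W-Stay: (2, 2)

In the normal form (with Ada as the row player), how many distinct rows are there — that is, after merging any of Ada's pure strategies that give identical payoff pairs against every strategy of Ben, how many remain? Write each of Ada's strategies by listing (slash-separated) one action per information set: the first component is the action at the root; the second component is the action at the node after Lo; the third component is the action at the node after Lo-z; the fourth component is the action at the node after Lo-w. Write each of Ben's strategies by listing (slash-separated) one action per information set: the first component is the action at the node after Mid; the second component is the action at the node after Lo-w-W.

6

Ada has 24 pure strategies: Mid/z/s/U, Mid/z/s/W, Mid/z/t/U, Mid/z/t/W, Mid/x/s/U, Mid/x/s/W, Mid/x/t/U, Mid/x/t/W, Mid/w/s/U, Mid/w/s/W, Mid/w/t/U, Mid/w/t/W, Lo/z/s/U, Lo/z/s/W, Lo/z/t/U, Lo/z/t/W, Lo/x/s/U, Lo/x/s/W, Lo/x/t/U, Lo/x/t/W, Lo/w/s/U, Lo/w/s/W, Lo/w/t/U, Lo/w/t/W. Columns: C/Out, C/Stay, A/Out, A/Stay.
{Mid/z/s/U, Mid/z/s/W, Mid/z/t/U, Mid/z/t/W, Mid/x/s/U, Mid/x/s/W, Mid/x/t/U, Mid/x/t/W, Mid/w/s/U, Mid/w/s/W, Mid/w/t/U, Mid/w/t/W} → row (8,0) (8,0) (3,1) (3,1)
{Lo/z/s/U, Lo/z/s/W} → row (5,0) (5,0) (5,0) (5,0)
{Lo/z/t/U, Lo/z/t/W} → row (6,6) (6,6) (6,6) (6,6)
{Lo/x/s/U, Lo/x/s/W, Lo/x/t/U, Lo/x/t/W} → row (3,3) (3,3) (3,3) (3,3)
{Lo/w/s/U, Lo/w/t/U} → row (0,2) (0,2) (0,2) (0,2)
{Lo/w/s/W, Lo/w/t/W} → row (6,2) (2,2) (6,2) (2,2)
That's 6 distinct rows out of 24 strategies.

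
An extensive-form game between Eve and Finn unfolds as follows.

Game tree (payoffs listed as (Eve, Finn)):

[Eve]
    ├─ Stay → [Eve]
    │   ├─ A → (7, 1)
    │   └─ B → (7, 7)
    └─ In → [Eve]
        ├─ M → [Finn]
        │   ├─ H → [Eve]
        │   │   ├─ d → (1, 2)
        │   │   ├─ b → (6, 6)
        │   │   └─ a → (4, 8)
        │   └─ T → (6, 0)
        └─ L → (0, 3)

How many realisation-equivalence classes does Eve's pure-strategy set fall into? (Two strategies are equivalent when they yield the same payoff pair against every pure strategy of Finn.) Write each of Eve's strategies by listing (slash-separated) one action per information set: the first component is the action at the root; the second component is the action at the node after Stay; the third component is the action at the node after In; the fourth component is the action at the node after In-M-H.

6

Eve has 24 pure strategies: Stay/A/M/d, Stay/A/M/b, Stay/A/M/a, Stay/A/L/d, Stay/A/L/b, Stay/A/L/a, Stay/B/M/d, Stay/B/M/b, Stay/B/M/a, Stay/B/L/d, Stay/B/L/b, Stay/B/L/a, In/A/M/d, In/A/M/b, In/A/M/a, In/A/L/d, In/A/L/b, In/A/L/a, In/B/M/d, In/B/M/b, In/B/M/a, In/B/L/d, In/B/L/b, In/B/L/a. Columns: H, T.
{Stay/A/M/d, Stay/A/M/b, Stay/A/M/a, Stay/A/L/d, Stay/A/L/b, Stay/A/L/a} → row (7,1) (7,1)
{Stay/B/M/d, Stay/B/M/b, Stay/B/M/a, Stay/B/L/d, Stay/B/L/b, Stay/B/L/a} → row (7,7) (7,7)
{In/A/M/d, In/B/M/d} → row (1,2) (6,0)
{In/A/M/b, In/B/M/b} → row (6,6) (6,0)
{In/A/M/a, In/B/M/a} → row (4,8) (6,0)
{In/A/L/d, In/A/L/b, In/A/L/a, In/B/L/d, In/B/L/b, In/B/L/a} → row (0,3) (0,3)
That's 6 distinct rows out of 24 strategies.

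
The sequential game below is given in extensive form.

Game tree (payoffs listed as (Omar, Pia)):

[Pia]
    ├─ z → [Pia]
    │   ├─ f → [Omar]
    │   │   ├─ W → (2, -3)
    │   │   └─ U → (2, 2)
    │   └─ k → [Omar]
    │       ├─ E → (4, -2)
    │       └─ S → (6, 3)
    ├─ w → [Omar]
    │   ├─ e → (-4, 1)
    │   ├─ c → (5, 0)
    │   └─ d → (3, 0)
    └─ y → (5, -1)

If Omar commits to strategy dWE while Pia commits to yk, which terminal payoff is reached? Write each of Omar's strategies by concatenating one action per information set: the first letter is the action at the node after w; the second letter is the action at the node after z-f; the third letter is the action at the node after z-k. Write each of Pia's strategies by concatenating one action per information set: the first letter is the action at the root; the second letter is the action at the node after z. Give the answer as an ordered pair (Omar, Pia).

Trace the play path from the root:
  Pia plays y
→ terminal payoff (5, -1).
(Omar's choice at the node after w is never reached on this path, so it doesn't affect the outcome.)

(5, -1)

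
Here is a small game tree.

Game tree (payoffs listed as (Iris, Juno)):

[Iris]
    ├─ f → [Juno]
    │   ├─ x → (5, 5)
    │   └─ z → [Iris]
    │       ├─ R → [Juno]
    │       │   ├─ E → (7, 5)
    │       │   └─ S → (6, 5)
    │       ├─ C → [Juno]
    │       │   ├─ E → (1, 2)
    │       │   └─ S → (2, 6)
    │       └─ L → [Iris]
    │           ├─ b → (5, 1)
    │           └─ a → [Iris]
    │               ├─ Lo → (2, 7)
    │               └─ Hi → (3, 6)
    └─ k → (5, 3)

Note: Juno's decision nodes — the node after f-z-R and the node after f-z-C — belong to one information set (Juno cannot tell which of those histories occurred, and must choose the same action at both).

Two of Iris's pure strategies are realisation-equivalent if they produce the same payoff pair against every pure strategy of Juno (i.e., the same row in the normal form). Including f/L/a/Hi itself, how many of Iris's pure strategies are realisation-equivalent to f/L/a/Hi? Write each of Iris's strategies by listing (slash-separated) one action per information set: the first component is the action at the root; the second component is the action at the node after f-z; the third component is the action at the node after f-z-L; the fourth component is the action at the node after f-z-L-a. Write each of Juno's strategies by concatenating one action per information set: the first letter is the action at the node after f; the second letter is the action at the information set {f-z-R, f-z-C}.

Row for f/L/a/Hi (columns xE, xS, zE, zS): (5,5) (5,5) (3,6) (3,6).
Every one of Iris's information sets is on the play path for some reply by Juno when Iris follows f/L/a/Hi.
Changing the action at any of them therefore changes at least one column, so only f/L/a/Hi itself gives this row.

1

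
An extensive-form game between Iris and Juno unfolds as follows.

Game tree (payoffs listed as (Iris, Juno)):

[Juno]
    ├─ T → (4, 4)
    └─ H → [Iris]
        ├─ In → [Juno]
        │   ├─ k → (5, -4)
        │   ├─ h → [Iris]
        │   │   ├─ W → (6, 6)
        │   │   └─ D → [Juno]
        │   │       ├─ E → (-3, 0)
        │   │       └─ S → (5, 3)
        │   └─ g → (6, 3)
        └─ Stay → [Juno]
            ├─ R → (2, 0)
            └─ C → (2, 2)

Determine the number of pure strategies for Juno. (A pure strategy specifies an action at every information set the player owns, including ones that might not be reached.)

Juno owns the root with actions {T, H} — two choices.
Juno owns the node after H-In with actions {k, h, g} — three choices.
Juno owns the node after H-Stay with actions {R, C} — two choices.
Juno owns the node after H-In-h-D with actions {E, S} — two choices.
A pure strategy fixes one action at each information set independently, so the count is the product 2 × 3 × 2 × 2 = 24.

24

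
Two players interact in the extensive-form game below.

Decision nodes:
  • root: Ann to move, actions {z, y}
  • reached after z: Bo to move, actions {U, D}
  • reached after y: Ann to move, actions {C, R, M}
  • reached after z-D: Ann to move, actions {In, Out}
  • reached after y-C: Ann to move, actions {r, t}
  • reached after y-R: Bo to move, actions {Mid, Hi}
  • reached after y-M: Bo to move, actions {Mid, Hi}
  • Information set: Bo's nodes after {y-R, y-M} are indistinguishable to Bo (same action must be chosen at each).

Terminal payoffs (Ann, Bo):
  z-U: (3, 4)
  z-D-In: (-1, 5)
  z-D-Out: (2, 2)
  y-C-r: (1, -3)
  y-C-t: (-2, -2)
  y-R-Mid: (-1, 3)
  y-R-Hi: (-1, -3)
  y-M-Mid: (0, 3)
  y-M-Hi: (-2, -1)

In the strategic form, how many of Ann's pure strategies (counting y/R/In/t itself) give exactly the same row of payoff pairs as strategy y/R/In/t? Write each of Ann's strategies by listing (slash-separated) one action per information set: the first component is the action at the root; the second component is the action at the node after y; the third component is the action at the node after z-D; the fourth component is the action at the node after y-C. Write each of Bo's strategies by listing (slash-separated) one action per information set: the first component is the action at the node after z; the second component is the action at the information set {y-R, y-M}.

Row for y/R/In/t (columns U/Mid, U/Hi, D/Mid, D/Hi): (-1,3) (-1,-3) (-1,3) (-1,-3).
Under y/R/In/t, Ann's choice at the node after z-D and at the node after y-C can never be reached regardless of what Bo does, so varying those choices leaves every outcome unchanged.
Holding the reachable choices fixed and varying the unreachable ones freely already gives 2 × 2 = 4 equivalent strategies.
No other strategy reproduces this row, so those 4 are the full class: y/R/In/r, y/R/In/t, y/R/Out/r, y/R/Out/t.

4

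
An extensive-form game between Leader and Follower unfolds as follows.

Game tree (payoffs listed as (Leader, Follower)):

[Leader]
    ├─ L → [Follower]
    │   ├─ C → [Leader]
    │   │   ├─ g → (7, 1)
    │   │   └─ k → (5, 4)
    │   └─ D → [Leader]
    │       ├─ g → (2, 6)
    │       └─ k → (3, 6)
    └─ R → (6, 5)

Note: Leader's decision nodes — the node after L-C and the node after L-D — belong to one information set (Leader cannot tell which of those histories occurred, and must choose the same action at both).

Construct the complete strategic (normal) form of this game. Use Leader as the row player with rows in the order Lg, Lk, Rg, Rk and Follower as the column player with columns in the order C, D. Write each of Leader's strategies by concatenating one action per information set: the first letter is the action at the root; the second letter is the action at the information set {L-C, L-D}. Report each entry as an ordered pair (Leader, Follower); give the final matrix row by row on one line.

Lg: (7,1) (2,6) | Lk: (5,4) (3,6) | Rg: (6,5) (6,5) | Rk: (6,5) (6,5)

            C        D
  Lg    (7,1)    (2,6)
  Lk    (5,4)    (3,6)
  Rg    (6,5)    (6,5)
  Rk    (6,5)    (6,5)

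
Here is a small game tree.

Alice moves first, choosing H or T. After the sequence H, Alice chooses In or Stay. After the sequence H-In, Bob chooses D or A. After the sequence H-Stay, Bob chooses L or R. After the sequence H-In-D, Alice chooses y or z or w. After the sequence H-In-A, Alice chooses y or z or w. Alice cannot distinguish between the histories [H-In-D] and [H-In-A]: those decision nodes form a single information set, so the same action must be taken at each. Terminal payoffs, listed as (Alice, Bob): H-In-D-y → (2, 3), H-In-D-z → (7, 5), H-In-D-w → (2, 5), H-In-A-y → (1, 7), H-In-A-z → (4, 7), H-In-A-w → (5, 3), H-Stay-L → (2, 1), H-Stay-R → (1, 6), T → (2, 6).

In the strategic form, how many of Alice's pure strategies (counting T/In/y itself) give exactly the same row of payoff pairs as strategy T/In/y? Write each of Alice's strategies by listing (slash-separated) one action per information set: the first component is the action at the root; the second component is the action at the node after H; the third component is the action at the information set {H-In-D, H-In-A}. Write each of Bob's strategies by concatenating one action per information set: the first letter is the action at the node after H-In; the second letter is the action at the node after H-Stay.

6

Row for T/In/y (columns DL, DR, AL, AR): (2,6) (2,6) (2,6) (2,6).
Under T/In/y, Alice's choice at the node after H and at the information set {H-In-D, H-In-A} can never be reached regardless of what Bob does, so varying those choices leaves every outcome unchanged.
Holding the reachable choices fixed and varying the unreachable ones freely already gives 2 × 3 = 6 equivalent strategies.
No other strategy reproduces this row, so those 6 are the full class: T/In/y, T/In/z, T/In/w, T/Stay/y, T/Stay/z, T/Stay/w.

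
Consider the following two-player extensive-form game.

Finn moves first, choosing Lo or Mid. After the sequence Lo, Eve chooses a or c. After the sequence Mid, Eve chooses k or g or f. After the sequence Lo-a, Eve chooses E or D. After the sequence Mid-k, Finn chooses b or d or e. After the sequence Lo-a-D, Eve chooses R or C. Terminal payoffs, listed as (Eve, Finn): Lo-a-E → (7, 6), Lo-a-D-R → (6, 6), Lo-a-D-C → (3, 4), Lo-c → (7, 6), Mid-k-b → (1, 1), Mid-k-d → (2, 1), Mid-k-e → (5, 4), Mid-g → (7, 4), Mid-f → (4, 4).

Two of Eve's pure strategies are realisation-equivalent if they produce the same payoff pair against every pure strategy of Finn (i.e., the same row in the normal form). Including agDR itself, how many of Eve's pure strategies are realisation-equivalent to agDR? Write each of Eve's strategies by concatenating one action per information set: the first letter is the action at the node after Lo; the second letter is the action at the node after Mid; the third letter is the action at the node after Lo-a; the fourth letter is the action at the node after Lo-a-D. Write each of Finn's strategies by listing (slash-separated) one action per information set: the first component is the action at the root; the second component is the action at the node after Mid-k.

Row for agDR (columns Lo/b, Lo/d, Lo/e, Mid/b, Mid/d, Mid/e): (6,6) (6,6) (6,6) (7,4) (7,4) (7,4).
Every one of Eve's information sets is on the play path for some reply by Finn when Eve follows agDR.
Changing the action at any of them therefore changes at least one column, so only agDR itself gives this row.

1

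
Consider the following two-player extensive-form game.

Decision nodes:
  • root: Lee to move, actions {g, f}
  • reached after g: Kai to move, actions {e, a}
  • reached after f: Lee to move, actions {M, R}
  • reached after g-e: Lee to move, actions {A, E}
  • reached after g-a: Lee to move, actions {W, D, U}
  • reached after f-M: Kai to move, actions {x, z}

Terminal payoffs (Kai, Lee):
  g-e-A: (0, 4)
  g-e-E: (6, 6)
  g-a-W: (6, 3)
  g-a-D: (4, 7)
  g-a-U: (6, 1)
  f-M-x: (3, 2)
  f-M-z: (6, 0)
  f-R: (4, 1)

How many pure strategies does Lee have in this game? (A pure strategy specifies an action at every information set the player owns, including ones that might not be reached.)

Lee owns the root with actions {g, f} — two choices.
Lee owns the node after f with actions {M, R} — two choices.
Lee owns the node after g-e with actions {A, E} — two choices.
Lee owns the node after g-a with actions {W, D, U} — three choices.
A pure strategy fixes one action at each information set independently, so the count is the product 2 × 2 × 2 × 3 = 24.
(For reference, Kai has 4 pure strategies, giving a 24×4 normal-form matrix.)

24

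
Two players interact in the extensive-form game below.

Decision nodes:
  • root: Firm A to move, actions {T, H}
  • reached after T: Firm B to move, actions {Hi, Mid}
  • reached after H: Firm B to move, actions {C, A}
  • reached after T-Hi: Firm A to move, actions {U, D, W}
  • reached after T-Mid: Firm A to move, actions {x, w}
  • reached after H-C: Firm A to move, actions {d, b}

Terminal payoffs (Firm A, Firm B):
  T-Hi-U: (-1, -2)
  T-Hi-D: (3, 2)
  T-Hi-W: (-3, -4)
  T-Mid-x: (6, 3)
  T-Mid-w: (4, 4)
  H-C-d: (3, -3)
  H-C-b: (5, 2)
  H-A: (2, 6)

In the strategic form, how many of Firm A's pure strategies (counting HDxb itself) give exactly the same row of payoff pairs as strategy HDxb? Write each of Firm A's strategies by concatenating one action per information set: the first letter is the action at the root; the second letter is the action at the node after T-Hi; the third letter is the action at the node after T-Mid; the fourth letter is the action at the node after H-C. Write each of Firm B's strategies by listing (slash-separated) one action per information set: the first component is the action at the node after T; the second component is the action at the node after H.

Row for HDxb (columns Hi/C, Hi/A, Mid/C, Mid/A): (5,2) (2,6) (5,2) (2,6).
Under HDxb, Firm A's choice at the node after T-Hi and at the node after T-Mid can never be reached regardless of what Firm B does, so varying those choices leaves every outcome unchanged.
Holding the reachable choices fixed and varying the unreachable ones freely already gives 3 × 2 = 6 equivalent strategies.
No other strategy reproduces this row, so those 6 are the full class: HUxb, HUwb, HDxb, HDwb, HWxb, HWwb.

6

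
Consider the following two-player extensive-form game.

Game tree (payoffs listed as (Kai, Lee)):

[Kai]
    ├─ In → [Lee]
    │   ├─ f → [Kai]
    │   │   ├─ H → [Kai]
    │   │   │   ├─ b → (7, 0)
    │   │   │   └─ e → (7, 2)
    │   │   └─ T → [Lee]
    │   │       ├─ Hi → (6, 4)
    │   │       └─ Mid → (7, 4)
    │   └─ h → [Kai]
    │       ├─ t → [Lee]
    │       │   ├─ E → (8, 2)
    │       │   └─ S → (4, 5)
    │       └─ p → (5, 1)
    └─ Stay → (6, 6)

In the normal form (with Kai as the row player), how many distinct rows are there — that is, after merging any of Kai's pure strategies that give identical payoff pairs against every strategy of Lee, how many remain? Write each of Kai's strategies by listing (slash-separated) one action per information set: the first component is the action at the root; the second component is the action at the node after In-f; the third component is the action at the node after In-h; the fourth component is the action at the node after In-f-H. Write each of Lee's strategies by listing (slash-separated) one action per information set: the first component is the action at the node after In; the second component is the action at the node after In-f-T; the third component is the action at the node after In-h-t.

Kai has 16 pure strategies: In/H/t/b, In/H/t/e, In/H/p/b, In/H/p/e, In/T/t/b, In/T/t/e, In/T/p/b, In/T/p/e, Stay/H/t/b, Stay/H/t/e, Stay/H/p/b, Stay/H/p/e, Stay/T/t/b, Stay/T/t/e, Stay/T/p/b, Stay/T/p/e. Columns: f/Hi/E, f/Hi/S, f/Mid/E, f/Mid/S, h/Hi/E, h/Hi/S, h/Mid/E, h/Mid/S.
{In/H/t/b} → row (7,0) (7,0) (7,0) (7,0) (8,2) (4,5) (8,2) (4,5)
{In/H/t/e} → row (7,2) (7,2) (7,2) (7,2) (8,2) (4,5) (8,2) (4,5)
{In/H/p/b} → row (7,0) (7,0) (7,0) (7,0) (5,1) (5,1) (5,1) (5,1)
{In/H/p/e} → row (7,2) (7,2) (7,2) (7,2) (5,1) (5,1) (5,1) (5,1)
{In/T/t/b, In/T/t/e} → row (6,4) (6,4) (7,4) (7,4) (8,2) (4,5) (8,2) (4,5)
{In/T/p/b, In/T/p/e} → row (6,4) (6,4) (7,4) (7,4) (5,1) (5,1) (5,1) (5,1)
{Stay/H/t/b, Stay/H/t/e, Stay/H/p/b, Stay/H/p/e, Stay/T/t/b, Stay/T/t/e, Stay/T/p/b, Stay/T/p/e} → row (6,6) (6,6) (6,6) (6,6) (6,6) (6,6) (6,6) (6,6)
That's 7 distinct rows out of 16 strategies.

7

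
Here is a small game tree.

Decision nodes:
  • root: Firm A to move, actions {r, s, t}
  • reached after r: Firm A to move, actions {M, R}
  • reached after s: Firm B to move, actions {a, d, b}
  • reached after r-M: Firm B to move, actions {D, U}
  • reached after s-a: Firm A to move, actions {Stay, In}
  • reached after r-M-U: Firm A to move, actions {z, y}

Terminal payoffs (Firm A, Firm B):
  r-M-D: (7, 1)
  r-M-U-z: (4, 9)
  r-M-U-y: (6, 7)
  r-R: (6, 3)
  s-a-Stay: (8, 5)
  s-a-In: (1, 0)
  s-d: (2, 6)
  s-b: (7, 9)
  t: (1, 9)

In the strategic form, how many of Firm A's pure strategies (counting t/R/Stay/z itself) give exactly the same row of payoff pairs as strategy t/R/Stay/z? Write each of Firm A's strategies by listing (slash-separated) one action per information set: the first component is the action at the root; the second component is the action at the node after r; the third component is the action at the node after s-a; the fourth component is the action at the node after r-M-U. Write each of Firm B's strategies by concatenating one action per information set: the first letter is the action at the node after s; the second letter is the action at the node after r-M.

Row for t/R/Stay/z (columns aD, aU, dD, dU, bD, bU): (1,9) (1,9) (1,9) (1,9) (1,9) (1,9).
Under t/R/Stay/z, Firm A's choice at the node after r and at the node after s-a and at the node after r-M-U can never be reached regardless of what Firm B does, so varying those choices leaves every outcome unchanged.
Holding the reachable choices fixed and varying the unreachable ones freely already gives 2 × 2 × 2 = 8 equivalent strategies.
No other strategy reproduces this row, so those 8 are the full class: t/M/Stay/z, t/M/Stay/y, t/M/In/z, t/M/In/y, t/R/Stay/z, t/R/Stay/y, t/R/In/z, t/R/In/y.

8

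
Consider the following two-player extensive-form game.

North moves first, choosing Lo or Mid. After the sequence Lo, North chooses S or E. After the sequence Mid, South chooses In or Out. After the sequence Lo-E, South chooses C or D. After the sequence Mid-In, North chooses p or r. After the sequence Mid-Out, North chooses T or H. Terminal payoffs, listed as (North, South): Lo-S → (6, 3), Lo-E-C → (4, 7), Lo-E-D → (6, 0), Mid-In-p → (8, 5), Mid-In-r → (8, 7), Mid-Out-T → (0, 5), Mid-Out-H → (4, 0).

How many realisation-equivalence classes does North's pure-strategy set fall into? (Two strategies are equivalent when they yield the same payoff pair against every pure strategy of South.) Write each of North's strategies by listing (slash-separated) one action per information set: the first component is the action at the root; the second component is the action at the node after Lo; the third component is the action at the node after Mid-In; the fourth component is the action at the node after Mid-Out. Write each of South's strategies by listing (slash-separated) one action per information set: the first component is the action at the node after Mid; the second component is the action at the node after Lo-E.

North has 16 pure strategies: Lo/S/p/T, Lo/S/p/H, Lo/S/r/T, Lo/S/r/H, Lo/E/p/T, Lo/E/p/H, Lo/E/r/T, Lo/E/r/H, Mid/S/p/T, Mid/S/p/H, Mid/S/r/T, Mid/S/r/H, Mid/E/p/T, Mid/E/p/H, Mid/E/r/T, Mid/E/r/H. Columns: In/C, In/D, Out/C, Out/D.
{Lo/S/p/T, Lo/S/p/H, Lo/S/r/T, Lo/S/r/H} → row (6,3) (6,3) (6,3) (6,3)
{Lo/E/p/T, Lo/E/p/H, Lo/E/r/T, Lo/E/r/H} → row (4,7) (6,0) (4,7) (6,0)
{Mid/S/p/T, Mid/E/p/T} → row (8,5) (8,5) (0,5) (0,5)
{Mid/S/p/H, Mid/E/p/H} → row (8,5) (8,5) (4,0) (4,0)
{Mid/S/r/T, Mid/E/r/T} → row (8,7) (8,7) (0,5) (0,5)
{Mid/S/r/H, Mid/E/r/H} → row (8,7) (8,7) (4,0) (4,0)
That's 6 distinct rows out of 16 strategies.

6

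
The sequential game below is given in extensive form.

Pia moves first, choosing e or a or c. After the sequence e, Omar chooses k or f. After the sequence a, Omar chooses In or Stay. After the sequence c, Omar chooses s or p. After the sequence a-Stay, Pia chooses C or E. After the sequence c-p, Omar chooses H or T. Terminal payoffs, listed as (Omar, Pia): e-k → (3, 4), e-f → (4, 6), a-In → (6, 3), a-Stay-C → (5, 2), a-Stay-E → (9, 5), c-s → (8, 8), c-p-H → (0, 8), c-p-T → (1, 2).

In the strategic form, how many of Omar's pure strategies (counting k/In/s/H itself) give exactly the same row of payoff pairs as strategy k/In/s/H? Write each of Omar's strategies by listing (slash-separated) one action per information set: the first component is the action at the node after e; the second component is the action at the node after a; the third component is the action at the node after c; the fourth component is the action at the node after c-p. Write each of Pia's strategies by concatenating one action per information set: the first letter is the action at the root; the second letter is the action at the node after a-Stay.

Row for k/In/s/H (columns eC, eE, aC, aE, cC, cE): (3,4) (3,4) (6,3) (6,3) (8,8) (8,8).
Under k/In/s/H, Omar's choice at the node after c-p can never be reached regardless of what Pia does, so varying those choices leaves every outcome unchanged.
Holding the reachable choices fixed and varying the unreachable one freely already gives 2 equivalent strategies.
No other strategy reproduces this row, so those 2 are the full class: k/In/s/H, k/In/s/T.

2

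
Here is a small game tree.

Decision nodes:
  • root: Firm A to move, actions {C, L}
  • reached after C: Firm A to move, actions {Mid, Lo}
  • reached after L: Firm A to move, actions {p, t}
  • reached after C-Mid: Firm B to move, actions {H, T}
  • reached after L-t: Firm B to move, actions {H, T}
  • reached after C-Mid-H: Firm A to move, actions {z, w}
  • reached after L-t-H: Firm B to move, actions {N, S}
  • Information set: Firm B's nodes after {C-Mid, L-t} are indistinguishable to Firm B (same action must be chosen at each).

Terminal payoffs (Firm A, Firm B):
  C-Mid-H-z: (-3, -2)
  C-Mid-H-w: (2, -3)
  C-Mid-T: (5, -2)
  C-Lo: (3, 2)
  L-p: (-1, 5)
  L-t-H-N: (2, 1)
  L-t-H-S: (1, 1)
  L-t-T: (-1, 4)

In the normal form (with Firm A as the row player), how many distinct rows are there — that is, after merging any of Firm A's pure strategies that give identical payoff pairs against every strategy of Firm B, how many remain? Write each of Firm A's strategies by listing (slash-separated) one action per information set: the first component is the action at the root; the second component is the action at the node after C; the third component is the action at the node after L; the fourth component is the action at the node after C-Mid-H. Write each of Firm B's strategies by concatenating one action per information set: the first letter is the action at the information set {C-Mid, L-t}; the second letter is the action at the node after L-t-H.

Firm A has 16 pure strategies: C/Mid/p/z, C/Mid/p/w, C/Mid/t/z, C/Mid/t/w, C/Lo/p/z, C/Lo/p/w, C/Lo/t/z, C/Lo/t/w, L/Mid/p/z, L/Mid/p/w, L/Mid/t/z, L/Mid/t/w, L/Lo/p/z, L/Lo/p/w, L/Lo/t/z, L/Lo/t/w. Columns: HN, HS, TN, TS.
{C/Mid/p/z, C/Mid/t/z} → row (-3,-2) (-3,-2) (5,-2) (5,-2)
{C/Mid/p/w, C/Mid/t/w} → row (2,-3) (2,-3) (5,-2) (5,-2)
{C/Lo/p/z, C/Lo/p/w, C/Lo/t/z, C/Lo/t/w} → row (3,2) (3,2) (3,2) (3,2)
{L/Mid/p/z, L/Mid/p/w, L/Lo/p/z, L/Lo/p/w} → row (-1,5) (-1,5) (-1,5) (-1,5)
{L/Mid/t/z, L/Mid/t/w, L/Lo/t/z, L/Lo/t/w} → row (2,1) (1,1) (-1,4) (-1,4)
That's 5 distinct rows out of 16 strategies.

5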